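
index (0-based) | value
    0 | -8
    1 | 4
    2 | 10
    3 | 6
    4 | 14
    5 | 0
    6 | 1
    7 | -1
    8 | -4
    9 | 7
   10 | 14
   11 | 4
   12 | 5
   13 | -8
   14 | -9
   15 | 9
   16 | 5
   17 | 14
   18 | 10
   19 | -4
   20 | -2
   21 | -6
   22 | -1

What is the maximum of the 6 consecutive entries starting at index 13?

14

Elements at indices 13..18: -8, -9, 9, 5, 14, 10
max(-8, -9, 9, 5, 14, 10) = 14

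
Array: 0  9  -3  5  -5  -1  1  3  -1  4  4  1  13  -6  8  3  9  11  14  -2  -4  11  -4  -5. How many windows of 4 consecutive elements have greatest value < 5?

5

[0, 9, -3, 5] → max 9
[9, -3, 5, -5] → max 9
[-3, 5, -5, -1] → max 5
[5, -5, -1, 1] → max 5
[-5, -1, 1, 3] → max 3  < 5 ✓
[-1, 1, 3, -1] → max 3  < 5 ✓
[1, 3, -1, 4] → max 4  < 5 ✓
[3, -1, 4, 4] → max 4  < 5 ✓
[-1, 4, 4, 1] → max 4  < 5 ✓
[4, 4, 1, 13] → max 13
[4, 1, 13, -6] → max 13
[1, 13, -6, 8] → max 13
[13, -6, 8, 3] → max 13
[-6, 8, 3, 9] → max 9
[8, 3, 9, 11] → max 11
[3, 9, 11, 14] → max 14
[9, 11, 14, -2] → max 14
[11, 14, -2, -4] → max 14
[14, -2, -4, 11] → max 14
[-2, -4, 11, -4] → max 11
[-4, 11, -4, -5] → max 11
5 windows satisfy the condition.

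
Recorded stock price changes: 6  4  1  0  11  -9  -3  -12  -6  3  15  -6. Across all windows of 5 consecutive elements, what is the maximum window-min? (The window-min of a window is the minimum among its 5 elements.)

0

(6, 4, 1, 0, 11) → min 0
(4, 1, 0, 11, -9) → min -9
(1, 0, 11, -9, -3) → min -9
(0, 11, -9, -3, -12) → min -12
(11, -9, -3, -12, -6) → min -12
(-9, -3, -12, -6, 3) → min -12
(-3, -12, -6, 3, 15) → min -12
(-12, -6, 3, 15, -6) → min -12
Maximum of these is 0.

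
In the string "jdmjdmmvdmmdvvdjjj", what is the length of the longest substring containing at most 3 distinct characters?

11

Extend right; when distinct count exceeds 3, shrink from the left:
[j] 1 distinct, len 1
[j, d] 2 distinct, len 2
[j, d, m] 3 distinct, len 3
[j, d, m, j] 3 distinct, len 4
[j, d, m, j, d] 3 distinct, len 5
[j, d, m, j, d, m] 3 distinct, len 6
[j, d, m, j, d, m, m] 3 distinct, len 7
[d, m, m, v] 3 distinct, len 4
[d, m, m, v, d] 3 distinct, len 5
[d, m, m, v, d, m] 3 distinct, len 6
[d, m, m, v, d, m, m] 3 distinct, len 7
[d, m, m, v, d, m, m, d] 3 distinct, len 8
[d, m, m, v, d, m, m, d, v] 3 distinct, len 9
[d, m, m, v, d, m, m, d, v, v] 3 distinct, len 10
[d, m, m, v, d, m, m, d, v, v, d] 3 distinct, len 11
[d, v, v, d, j] 3 distinct, len 5
[d, v, v, d, j, j] 3 distinct, len 6
[d, v, v, d, j, j, j] 3 distinct, len 7
Longest length with ≤3 distinct: 11.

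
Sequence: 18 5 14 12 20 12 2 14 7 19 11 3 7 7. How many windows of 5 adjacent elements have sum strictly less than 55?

(18, 5, 14, 12, 20) → sum 69
(5, 14, 12, 20, 12) → sum 63
(14, 12, 20, 12, 2) → sum 60
(12, 20, 12, 2, 14) → sum 60
(20, 12, 2, 14, 7) → sum 55
(12, 2, 14, 7, 19) → sum 54  < 55 ✓
(2, 14, 7, 19, 11) → sum 53  < 55 ✓
(14, 7, 19, 11, 3) → sum 54  < 55 ✓
(7, 19, 11, 3, 7) → sum 47  < 55 ✓
(19, 11, 3, 7, 7) → sum 47  < 55 ✓
5 windows satisfy the condition.

5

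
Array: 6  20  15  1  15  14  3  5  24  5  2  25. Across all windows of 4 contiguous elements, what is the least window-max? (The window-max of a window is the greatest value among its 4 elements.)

15

(6, 20, 15, 1) → max 20
(20, 15, 1, 15) → max 20
(15, 1, 15, 14) → max 15
(1, 15, 14, 3) → max 15
(15, 14, 3, 5) → max 15
(14, 3, 5, 24) → max 24
(3, 5, 24, 5) → max 24
(5, 24, 5, 2) → max 24
(24, 5, 2, 25) → max 25
Least of these is 15.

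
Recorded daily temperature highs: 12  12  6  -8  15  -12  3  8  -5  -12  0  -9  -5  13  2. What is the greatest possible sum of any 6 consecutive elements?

25

(12, 12, 6, -8, 15, -12) → sum 25
(12, 6, -8, 15, -12, 3) → sum 16
(6, -8, 15, -12, 3, 8) → sum 12
(-8, 15, -12, 3, 8, -5) → sum 1
(15, -12, 3, 8, -5, -12) → sum -3
(-12, 3, 8, -5, -12, 0) → sum -18
(3, 8, -5, -12, 0, -9) → sum -15
(8, -5, -12, 0, -9, -5) → sum -23
(-5, -12, 0, -9, -5, 13) → sum -18
(-12, 0, -9, -5, 13, 2) → sum -11
Greatest of these is 25.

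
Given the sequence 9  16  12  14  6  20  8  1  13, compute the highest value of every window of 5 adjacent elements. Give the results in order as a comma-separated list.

9 16 12 14 6 → max 16
16 12 14 6 20 → max 20
12 14 6 20 8 → max 20
14 6 20 8 1 → max 20
6 20 8 1 13 → max 20

16, 20, 20, 20, 20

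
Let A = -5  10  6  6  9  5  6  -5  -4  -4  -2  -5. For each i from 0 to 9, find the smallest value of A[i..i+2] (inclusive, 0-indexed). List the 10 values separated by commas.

-5, 6, 6, 5, 5, -5, -5, -5, -4, -5

[-5, 10, 6] → min -5
[10, 6, 6] → min 6
[6, 6, 9] → min 6
[6, 9, 5] → min 5
[9, 5, 6] → min 5
[5, 6, -5] → min -5
[6, -5, -4] → min -5
[-5, -4, -4] → min -5
[-4, -4, -2] → min -4
[-4, -2, -5] → min -5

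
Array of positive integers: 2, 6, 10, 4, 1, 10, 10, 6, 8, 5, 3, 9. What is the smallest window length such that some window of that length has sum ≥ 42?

6

Extend right; whenever the sum reaches 42, record the length and shrink from the left:
add 2: running sum 2 < 42
add 6: running sum 8 < 42
add 10: running sum 18 < 42
add 4: running sum 22 < 42
add 1: running sum 23 < 42
add 10: running sum 33 < 42
add 10: shortest ending here [2, 6, 10, 4, 1, 10, 10] sum 43, len 7
add 6: shortest ending here [6, 10, 4, 1, 10, 10, 6] sum 47, len 7
add 8: shortest ending here [10, 4, 1, 10, 10, 6, 8] sum 49, len 7
add 5: shortest ending here [4, 1, 10, 10, 6, 8, 5] sum 44, len 7
add 3: shortest ending here [10, 10, 6, 8, 5, 3] sum 42, len 6
add 9: shortest ending here [10, 10, 6, 8, 5, 3, 9] sum 51, len 7
Shortest qualifying length: 6.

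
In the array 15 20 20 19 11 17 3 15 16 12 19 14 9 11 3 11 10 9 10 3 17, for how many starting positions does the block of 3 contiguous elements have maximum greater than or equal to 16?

12

[15, 20, 20] → max 20  ≥ 16 ✓
[20, 20, 19] → max 20  ≥ 16 ✓
[20, 19, 11] → max 20  ≥ 16 ✓
[19, 11, 17] → max 19  ≥ 16 ✓
[11, 17, 3] → max 17  ≥ 16 ✓
[17, 3, 15] → max 17  ≥ 16 ✓
[3, 15, 16] → max 16  ≥ 16 ✓
[15, 16, 12] → max 16  ≥ 16 ✓
[16, 12, 19] → max 19  ≥ 16 ✓
[12, 19, 14] → max 19  ≥ 16 ✓
[19, 14, 9] → max 19  ≥ 16 ✓
[14, 9, 11] → max 14
[9, 11, 3] → max 11
[11, 3, 11] → max 11
[3, 11, 10] → max 11
[11, 10, 9] → max 11
[10, 9, 10] → max 10
[9, 10, 3] → max 10
[10, 3, 17] → max 17  ≥ 16 ✓
12 windows satisfy the condition.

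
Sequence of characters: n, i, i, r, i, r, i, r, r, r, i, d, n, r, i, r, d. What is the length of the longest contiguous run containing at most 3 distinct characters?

11

add n: window [n] (1 distinct), len 1
add i: window [n, i] (2 distinct), len 2
add i: window [n, i, i] (2 distinct), len 3
add r: window [n, i, i, r] (3 distinct), len 4
add i: window [n, i, i, r, i] (3 distinct), len 5
add r: window [n, i, i, r, i, r] (3 distinct), len 6
add i: window [n, i, i, r, i, r, i] (3 distinct), len 7
add r: window [n, i, i, r, i, r, i, r] (3 distinct), len 8
add r: window [n, i, i, r, i, r, i, r, r] (3 distinct), len 9
add r: window [n, i, i, r, i, r, i, r, r, r] (3 distinct), len 10
add i: window [n, i, i, r, i, r, i, r, r, r, i] (3 distinct), len 11
add d: window [i, i, r, i, r, i, r, r, r, i, d] (3 distinct), len 11
add n: window [i, d, n] (3 distinct), len 3
add r: window [d, n, r] (3 distinct), len 3
add i: window [n, r, i] (3 distinct), len 3
add r: window [n, r, i, r] (3 distinct), len 4
add d: window [r, i, r, d] (3 distinct), len 4
Longest length with ≤3 distinct: 11.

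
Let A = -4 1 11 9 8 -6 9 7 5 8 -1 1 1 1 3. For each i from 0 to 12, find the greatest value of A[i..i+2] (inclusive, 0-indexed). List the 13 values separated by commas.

Sliding a size-3 window across the 15 values:
[-4, 1, 11] → max 11
[1, 11, 9] → max 11
[11, 9, 8] → max 11
[9, 8, -6] → max 9
[8, -6, 9] → max 9
[-6, 9, 7] → max 9
[9, 7, 5] → max 9
[7, 5, 8] → max 8
[5, 8, -1] → max 8
[8, -1, 1] → max 8
[-1, 1, 1] → max 1
[1, 1, 1] → max 1
[1, 1, 3] → max 3

11, 11, 11, 9, 9, 9, 9, 8, 8, 8, 1, 1, 3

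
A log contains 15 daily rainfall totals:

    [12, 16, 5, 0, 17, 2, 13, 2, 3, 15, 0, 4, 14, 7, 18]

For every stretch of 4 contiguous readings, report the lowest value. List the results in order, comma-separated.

0, 0, 0, 0, 2, 2, 2, 0, 0, 0, 0, 4

Sliding a size-4 window across the 15 values:
[12, 16, 5, 0] → min 0
[16, 5, 0, 17] → min 0
[5, 0, 17, 2] → min 0
[0, 17, 2, 13] → min 0
[17, 2, 13, 2] → min 2
[2, 13, 2, 3] → min 2
[13, 2, 3, 15] → min 2
[2, 3, 15, 0] → min 0
[3, 15, 0, 4] → min 0
[15, 0, 4, 14] → min 0
[0, 4, 14, 7] → min 0
[4, 14, 7, 18] → min 4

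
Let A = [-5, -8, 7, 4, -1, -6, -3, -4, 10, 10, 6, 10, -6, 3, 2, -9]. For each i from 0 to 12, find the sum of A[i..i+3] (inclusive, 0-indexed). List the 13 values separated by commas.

-5 -8 7 4 → sum -2
-8 7 4 -1 → sum 2
7 4 -1 -6 → sum 4
4 -1 -6 -3 → sum -6
-1 -6 -3 -4 → sum -14
-6 -3 -4 10 → sum -3
-3 -4 10 10 → sum 13
-4 10 10 6 → sum 22
10 10 6 10 → sum 36
10 6 10 -6 → sum 20
6 10 -6 3 → sum 13
10 -6 3 2 → sum 9
-6 3 2 -9 → sum -10

-2, 2, 4, -6, -14, -3, 13, 22, 36, 20, 13, 9, -10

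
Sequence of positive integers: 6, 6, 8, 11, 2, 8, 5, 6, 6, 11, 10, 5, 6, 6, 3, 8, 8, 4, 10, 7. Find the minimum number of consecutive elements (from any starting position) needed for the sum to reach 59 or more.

8

add 6: running sum 6 < 59
add 6: running sum 12 < 59
add 8: running sum 20 < 59
add 11: running sum 31 < 59
add 2: running sum 33 < 59
add 8: running sum 41 < 59
add 5: running sum 46 < 59
add 6: running sum 52 < 59
add 6: running sum 58 < 59
end 9: [6, 8, 11, 2, 8, 5, 6, 6, 11] sum 63, len 9
end 10: [11, 2, 8, 5, 6, 6, 11, 10] sum 59, len 8
end 11: [11, 2, 8, 5, 6, 6, 11, 10, 5] sum 64, len 9
end 12: [2, 8, 5, 6, 6, 11, 10, 5, 6] sum 59, len 9
end 13: [8, 5, 6, 6, 11, 10, 5, 6, 6] sum 63, len 9
end 14: [8, 5, 6, 6, 11, 10, 5, 6, 6, 3] sum 66, len 10
end 15: [6, 6, 11, 10, 5, 6, 6, 3, 8] sum 61, len 9
end 16: [6, 11, 10, 5, 6, 6, 3, 8, 8] sum 63, len 9
end 17: [11, 10, 5, 6, 6, 3, 8, 8, 4] sum 61, len 9
end 18: [10, 5, 6, 6, 3, 8, 8, 4, 10] sum 60, len 9
end 19: [10, 5, 6, 6, 3, 8, 8, 4, 10, 7] sum 67, len 10
Shortest qualifying length: 8.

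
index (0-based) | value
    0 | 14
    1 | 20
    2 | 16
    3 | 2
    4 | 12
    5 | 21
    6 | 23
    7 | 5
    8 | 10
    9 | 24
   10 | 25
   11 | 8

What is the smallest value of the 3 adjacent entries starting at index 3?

2

Elements at indices 3..5: 2, 12, 21
min(2, 12, 21) = 2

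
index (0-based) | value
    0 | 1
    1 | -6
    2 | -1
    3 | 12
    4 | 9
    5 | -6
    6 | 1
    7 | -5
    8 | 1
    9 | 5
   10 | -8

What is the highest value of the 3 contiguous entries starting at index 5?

Elements at indices 5..7: -6, 1, -5
max(-6, 1, -5) = 1

1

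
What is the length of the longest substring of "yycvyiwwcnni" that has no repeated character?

[y] len 1
[y] len 1
[y, c] len 2
[y, c, v] len 3
[c, v, y] len 3
[c, v, y, i] len 4
[c, v, y, i, w] len 5
[w] len 1
[w, c] len 2
[w, c, n] len 3
[n] len 1
[n, i] len 2
Longest all-distinct length: 5.

5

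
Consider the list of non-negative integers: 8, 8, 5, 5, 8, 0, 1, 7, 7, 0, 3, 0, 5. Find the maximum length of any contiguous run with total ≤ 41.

→ 8: sum 8, len 1
→ 8: sum 16, len 2
→ 5: sum 21, len 3
→ 5: sum 26, len 4
→ 8: sum 34, len 5
→ 0: sum 34, len 6
→ 1: sum 35, len 7
→ 7 (dropped 8): sum 34, len 7
→ 7: sum 41, len 8
→ 0: sum 41, len 9
→ 3 (dropped 8): sum 36, len 9
→ 0: sum 36, len 10
→ 5: sum 41, len 11
Longest length seen: 11.

11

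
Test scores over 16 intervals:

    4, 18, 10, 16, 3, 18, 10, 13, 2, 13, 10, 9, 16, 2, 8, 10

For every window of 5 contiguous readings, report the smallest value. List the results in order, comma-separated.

3, 3, 3, 3, 2, 2, 2, 2, 2, 2, 2, 2

(4, 18, 10, 16, 3) → min 3
(18, 10, 16, 3, 18) → min 3
(10, 16, 3, 18, 10) → min 3
(16, 3, 18, 10, 13) → min 3
(3, 18, 10, 13, 2) → min 2
(18, 10, 13, 2, 13) → min 2
(10, 13, 2, 13, 10) → min 2
(13, 2, 13, 10, 9) → min 2
(2, 13, 10, 9, 16) → min 2
(13, 10, 9, 16, 2) → min 2
(10, 9, 16, 2, 8) → min 2
(9, 16, 2, 8, 10) → min 2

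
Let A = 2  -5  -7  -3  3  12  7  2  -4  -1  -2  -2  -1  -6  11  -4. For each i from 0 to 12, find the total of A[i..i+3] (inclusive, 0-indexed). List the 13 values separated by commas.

Sliding a size-4 window across the 16 values:
2 -5 -7 -3 → sum -13
-5 -7 -3 3 → sum -12
-7 -3 3 12 → sum 5
-3 3 12 7 → sum 19
3 12 7 2 → sum 24
12 7 2 -4 → sum 17
7 2 -4 -1 → sum 4
2 -4 -1 -2 → sum -5
-4 -1 -2 -2 → sum -9
-1 -2 -2 -1 → sum -6
-2 -2 -1 -6 → sum -11
-2 -1 -6 11 → sum 2
-1 -6 11 -4 → sum 0

-13, -12, 5, 19, 24, 17, 4, -5, -9, -6, -11, 2, 0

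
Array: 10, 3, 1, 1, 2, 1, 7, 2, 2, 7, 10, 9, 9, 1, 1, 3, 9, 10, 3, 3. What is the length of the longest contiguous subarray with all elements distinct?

[10] len 1
[10, 3] len 2
[10, 3, 1] len 3
[1] len 1
[1, 2] len 2
[2, 1] len 2
[2, 1, 7] len 3
[1, 7, 2] len 3
[2] len 1
[2, 7] len 2
[2, 7, 10] len 3
[2, 7, 10, 9] len 4
[9] len 1
[9, 1] len 2
[1] len 1
[1, 3] len 2
[1, 3, 9] len 3
[1, 3, 9, 10] len 4
[9, 10, 3] len 3
[3] len 1
Longest all-distinct length: 4.

4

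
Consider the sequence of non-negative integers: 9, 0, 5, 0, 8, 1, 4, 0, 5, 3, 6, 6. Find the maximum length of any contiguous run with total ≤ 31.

Extend to the right; shrink from the left whenever the sum exceeds 31:
→ 9: sum 9, len 1
→ 0: sum 9, len 2
→ 5: sum 14, len 3
→ 0: sum 14, len 4
→ 8: sum 22, len 5
→ 1: sum 23, len 6
→ 4: sum 27, len 7
→ 0: sum 27, len 8
→ 5 (dropped 9): sum 23, len 8
→ 3: sum 26, len 9
→ 6 (dropped 0, 5): sum 27, len 8
→ 6 (dropped 0, 8): sum 25, len 7
Longest length seen: 9.

9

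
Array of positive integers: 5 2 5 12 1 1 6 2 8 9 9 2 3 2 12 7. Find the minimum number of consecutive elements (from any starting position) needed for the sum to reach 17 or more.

2

Extend right; whenever the sum reaches 17, record the length and shrink from the left:
add 5: running sum 5 < 17
add 2: running sum 7 < 17
add 5: running sum 12 < 17
add 12: shortest ending here [5, 12] sum 17, len 2
add 1: shortest ending here [5, 12, 1] sum 18, len 3
add 1: shortest ending here [5, 12, 1, 1] sum 19, len 4
add 6: shortest ending here [12, 1, 1, 6] sum 20, len 4
add 2: shortest ending here [12, 1, 1, 6, 2] sum 22, len 5
add 8: shortest ending here [1, 6, 2, 8] sum 17, len 4
add 9: shortest ending here [8, 9] sum 17, len 2
add 9: shortest ending here [9, 9] sum 18, len 2
add 2: shortest ending here [9, 9, 2] sum 20, len 3
add 3: shortest ending here [9, 9, 2, 3] sum 23, len 4
add 2: shortest ending here [9, 9, 2, 3, 2] sum 25, len 5
add 12: shortest ending here [3, 2, 12] sum 17, len 3
add 7: shortest ending here [12, 7] sum 19, len 2
Shortest qualifying length: 2.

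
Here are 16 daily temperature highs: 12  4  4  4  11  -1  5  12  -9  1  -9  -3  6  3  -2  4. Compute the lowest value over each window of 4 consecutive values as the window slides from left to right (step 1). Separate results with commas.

4, 4, -1, -1, -1, -9, -9, -9, -9, -9, -9, -3, -2

12 4 4 4 → min 4
4 4 4 11 → min 4
4 4 11 -1 → min -1
4 11 -1 5 → min -1
11 -1 5 12 → min -1
-1 5 12 -9 → min -9
5 12 -9 1 → min -9
12 -9 1 -9 → min -9
-9 1 -9 -3 → min -9
1 -9 -3 6 → min -9
-9 -3 6 3 → min -9
-3 6 3 -2 → min -3
6 3 -2 4 → min -2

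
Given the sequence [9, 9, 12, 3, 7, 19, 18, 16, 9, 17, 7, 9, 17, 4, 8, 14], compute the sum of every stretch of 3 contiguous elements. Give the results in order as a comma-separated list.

30, 24, 22, 29, 44, 53, 43, 42, 33, 33, 33, 30, 29, 26

[9, 9, 12] → sum 30
[9, 12, 3] → sum 24
[12, 3, 7] → sum 22
[3, 7, 19] → sum 29
[7, 19, 18] → sum 44
[19, 18, 16] → sum 53
[18, 16, 9] → sum 43
[16, 9, 17] → sum 42
[9, 17, 7] → sum 33
[17, 7, 9] → sum 33
[7, 9, 17] → sum 33
[9, 17, 4] → sum 30
[17, 4, 8] → sum 29
[4, 8, 14] → sum 26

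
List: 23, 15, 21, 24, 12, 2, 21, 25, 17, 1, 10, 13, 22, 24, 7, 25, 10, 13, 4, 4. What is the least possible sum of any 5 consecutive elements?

56

Window sums for each of the 16 positions:
(23, 15, 21, 24, 12) → sum 95
(15, 21, 24, 12, 2) → sum 74
(21, 24, 12, 2, 21) → sum 80
(24, 12, 2, 21, 25) → sum 84
(12, 2, 21, 25, 17) → sum 77
(2, 21, 25, 17, 1) → sum 66
(21, 25, 17, 1, 10) → sum 74
(25, 17, 1, 10, 13) → sum 66
(17, 1, 10, 13, 22) → sum 63
(1, 10, 13, 22, 24) → sum 70
(10, 13, 22, 24, 7) → sum 76
(13, 22, 24, 7, 25) → sum 91
(22, 24, 7, 25, 10) → sum 88
(24, 7, 25, 10, 13) → sum 79
(7, 25, 10, 13, 4) → sum 59
(25, 10, 13, 4, 4) → sum 56
Least of these is 56.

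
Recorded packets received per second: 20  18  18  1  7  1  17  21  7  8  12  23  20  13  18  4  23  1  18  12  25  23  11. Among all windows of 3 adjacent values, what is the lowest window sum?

9

(20, 18, 18) → sum 56
(18, 18, 1) → sum 37
(18, 1, 7) → sum 26
(1, 7, 1) → sum 9
(7, 1, 17) → sum 25
(1, 17, 21) → sum 39
(17, 21, 7) → sum 45
(21, 7, 8) → sum 36
(7, 8, 12) → sum 27
(8, 12, 23) → sum 43
(12, 23, 20) → sum 55
(23, 20, 13) → sum 56
(20, 13, 18) → sum 51
(13, 18, 4) → sum 35
(18, 4, 23) → sum 45
(4, 23, 1) → sum 28
(23, 1, 18) → sum 42
(1, 18, 12) → sum 31
(18, 12, 25) → sum 55
(12, 25, 23) → sum 60
(25, 23, 11) → sum 59
Lowest of these is 9.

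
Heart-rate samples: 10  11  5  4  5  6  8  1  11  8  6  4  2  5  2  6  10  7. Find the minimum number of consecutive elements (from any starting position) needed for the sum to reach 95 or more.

17

add 10: running sum 10 < 95
add 11: running sum 21 < 95
add 5: running sum 26 < 95
add 4: running sum 30 < 95
add 5: running sum 35 < 95
add 6: running sum 41 < 95
add 8: running sum 49 < 95
add 1: running sum 50 < 95
add 11: running sum 61 < 95
add 8: running sum 69 < 95
add 6: running sum 75 < 95
add 4: running sum 79 < 95
add 2: running sum 81 < 95
add 5: running sum 86 < 95
add 2: running sum 88 < 95
add 6: running sum 94 < 95
add 10: shortest ending here [10, 11, 5, 4, 5, 6, 8, 1, 11, 8, 6, 4, 2, 5, 2, 6, 10] sum 104, len 17
add 7: shortest ending here [11, 5, 4, 5, 6, 8, 1, 11, 8, 6, 4, 2, 5, 2, 6, 10, 7] sum 101, len 17
Shortest qualifying length: 17.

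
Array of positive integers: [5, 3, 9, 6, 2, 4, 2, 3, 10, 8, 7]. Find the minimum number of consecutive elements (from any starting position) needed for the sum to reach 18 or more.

add 5: running sum 5 < 18
add 3: running sum 8 < 18
add 9: running sum 17 < 18
add 6: shortest ending here [3, 9, 6] sum 18, len 3
add 2: shortest ending here [3, 9, 6, 2] sum 20, len 4
add 4: shortest ending here [9, 6, 2, 4] sum 21, len 4
add 2: shortest ending here [9, 6, 2, 4, 2] sum 23, len 5
add 3: shortest ending here [9, 6, 2, 4, 2, 3] sum 26, len 6
add 10: shortest ending here [4, 2, 3, 10] sum 19, len 4
add 8: shortest ending here [10, 8] sum 18, len 2
add 7: shortest ending here [10, 8, 7] sum 25, len 3
Shortest qualifying length: 2.

2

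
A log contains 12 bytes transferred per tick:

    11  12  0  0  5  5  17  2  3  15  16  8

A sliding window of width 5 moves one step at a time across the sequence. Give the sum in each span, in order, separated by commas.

Sliding a size-5 window across the 12 values:
11 12 0 0 5 → sum 28
12 0 0 5 5 → sum 22
0 0 5 5 17 → sum 27
0 5 5 17 2 → sum 29
5 5 17 2 3 → sum 32
5 17 2 3 15 → sum 42
17 2 3 15 16 → sum 53
2 3 15 16 8 → sum 44

28, 22, 27, 29, 32, 42, 53, 44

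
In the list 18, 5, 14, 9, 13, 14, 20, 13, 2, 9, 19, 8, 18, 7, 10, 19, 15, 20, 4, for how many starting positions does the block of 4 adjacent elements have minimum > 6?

(18, 5, 14, 9) → min 5
(5, 14, 9, 13) → min 5
(14, 9, 13, 14) → min 9  > 6 ✓
(9, 13, 14, 20) → min 9  > 6 ✓
(13, 14, 20, 13) → min 13  > 6 ✓
(14, 20, 13, 2) → min 2
(20, 13, 2, 9) → min 2
(13, 2, 9, 19) → min 2
(2, 9, 19, 8) → min 2
(9, 19, 8, 18) → min 8  > 6 ✓
(19, 8, 18, 7) → min 7  > 6 ✓
(8, 18, 7, 10) → min 7  > 6 ✓
(18, 7, 10, 19) → min 7  > 6 ✓
(7, 10, 19, 15) → min 7  > 6 ✓
(10, 19, 15, 20) → min 10  > 6 ✓
(19, 15, 20, 4) → min 4
9 windows satisfy the condition.

9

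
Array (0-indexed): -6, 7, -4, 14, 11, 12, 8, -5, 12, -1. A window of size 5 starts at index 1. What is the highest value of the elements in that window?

Elements at indices 1..5: 7, -4, 14, 11, 12
max(7, -4, 14, 11, 12) = 14

14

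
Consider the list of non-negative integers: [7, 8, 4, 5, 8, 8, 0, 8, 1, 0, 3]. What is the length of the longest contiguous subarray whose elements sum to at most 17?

5

add 7: [7] sum 7, len 1
add 8: [7, 8] sum 15, len 2
add 4: [8, 4] sum 12, len 2
add 5: [8, 4, 5] sum 17, len 3
add 8: [4, 5, 8] sum 17, len 3
add 8: [8, 8] sum 16, len 2
add 0: [8, 8, 0] sum 16, len 3
add 8: [8, 0, 8] sum 16, len 3
add 1: [8, 0, 8, 1] sum 17, len 4
add 0: [8, 0, 8, 1, 0] sum 17, len 5
add 3: [0, 8, 1, 0, 3] sum 12, len 5
Longest length seen: 5.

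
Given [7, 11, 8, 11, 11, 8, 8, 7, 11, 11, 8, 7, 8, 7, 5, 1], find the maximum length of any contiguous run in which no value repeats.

4

[7] len 1
[7, 11] len 2
[7, 11, 8] len 3
[8, 11] len 2
[11] len 1
[11, 8] len 2
[8] len 1
[8, 7] len 2
[8, 7, 11] len 3
[11] len 1
[11, 8] len 2
[11, 8, 7] len 3
[7, 8] len 2
[8, 7] len 2
[8, 7, 5] len 3
[8, 7, 5, 1] len 4
Longest all-distinct length: 4.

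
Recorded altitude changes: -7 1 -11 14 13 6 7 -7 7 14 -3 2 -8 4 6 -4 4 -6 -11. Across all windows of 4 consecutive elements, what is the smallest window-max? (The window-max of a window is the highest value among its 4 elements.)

4

Each size-4 window and its max:
[-7, 1, -11, 14] → max 14
[1, -11, 14, 13] → max 14
[-11, 14, 13, 6] → max 14
[14, 13, 6, 7] → max 14
[13, 6, 7, -7] → max 13
[6, 7, -7, 7] → max 7
[7, -7, 7, 14] → max 14
[-7, 7, 14, -3] → max 14
[7, 14, -3, 2] → max 14
[14, -3, 2, -8] → max 14
[-3, 2, -8, 4] → max 4
[2, -8, 4, 6] → max 6
[-8, 4, 6, -4] → max 6
[4, 6, -4, 4] → max 6
[6, -4, 4, -6] → max 6
[-4, 4, -6, -11] → max 4
Smallest of these is 4.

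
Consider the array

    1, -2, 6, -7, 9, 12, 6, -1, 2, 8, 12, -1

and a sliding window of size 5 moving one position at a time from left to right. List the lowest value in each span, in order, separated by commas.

-7, -7, -7, -7, -1, -1, -1, -1

[1, -2, 6, -7, 9] → min -7
[-2, 6, -7, 9, 12] → min -7
[6, -7, 9, 12, 6] → min -7
[-7, 9, 12, 6, -1] → min -7
[9, 12, 6, -1, 2] → min -1
[12, 6, -1, 2, 8] → min -1
[6, -1, 2, 8, 12] → min -1
[-1, 2, 8, 12, -1] → min -1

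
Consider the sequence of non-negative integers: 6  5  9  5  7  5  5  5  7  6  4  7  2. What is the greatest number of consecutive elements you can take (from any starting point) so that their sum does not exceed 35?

Extend to the right; shrink from the left whenever the sum exceeds 35:
[6] sum 6 len 1
[6, 5] sum 11 len 2
[6, 5, 9] sum 20 len 3
[6, 5, 9, 5] sum 25 len 4
[6, 5, 9, 5, 7] sum 32 len 5
[5, 9, 5, 7, 5] sum 31 len 5
[9, 5, 7, 5, 5] sum 31 len 5
[5, 7, 5, 5, 5] sum 27 len 5
[5, 7, 5, 5, 5, 7] sum 34 len 6
[7, 5, 5, 5, 7, 6] sum 35 len 6
[5, 5, 5, 7, 6, 4] sum 32 len 6
[5, 5, 7, 6, 4, 7] sum 34 len 6
[5, 7, 6, 4, 7, 2] sum 31 len 6
Longest length seen: 6.

6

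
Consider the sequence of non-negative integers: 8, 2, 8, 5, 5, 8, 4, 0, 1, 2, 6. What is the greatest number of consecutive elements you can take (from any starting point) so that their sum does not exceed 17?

[8] sum 8 len 1
[8, 2] sum 10 len 2
[2, 8] sum 10 len 2
[2, 8, 5] sum 15 len 3
[5, 5] sum 10 len 2
[5, 8] sum 13 len 2
[5, 8, 4] sum 17 len 3
[5, 8, 4, 0] sum 17 len 4
[8, 4, 0, 1] sum 13 len 4
[8, 4, 0, 1, 2] sum 15 len 5
[4, 0, 1, 2, 6] sum 13 len 5
Longest length seen: 5.

5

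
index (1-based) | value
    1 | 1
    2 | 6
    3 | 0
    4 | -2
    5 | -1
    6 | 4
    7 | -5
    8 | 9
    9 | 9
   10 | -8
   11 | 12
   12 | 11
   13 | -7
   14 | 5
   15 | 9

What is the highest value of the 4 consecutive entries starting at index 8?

12

Elements at indices 8..11: 9, 9, -8, 12
max(9, 9, -8, 12) = 12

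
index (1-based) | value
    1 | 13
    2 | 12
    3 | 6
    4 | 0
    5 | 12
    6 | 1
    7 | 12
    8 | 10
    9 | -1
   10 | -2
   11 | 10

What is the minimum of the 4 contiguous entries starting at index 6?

-1

Elements at indices 6..9: 1, 12, 10, -1
min(1, 12, 10, -1) = -1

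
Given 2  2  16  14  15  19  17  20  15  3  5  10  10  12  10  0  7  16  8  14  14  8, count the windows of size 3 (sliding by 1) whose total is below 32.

8

(2, 2, 16) → sum 20  < 32 ✓
(2, 16, 14) → sum 32
(16, 14, 15) → sum 45
(14, 15, 19) → sum 48
(15, 19, 17) → sum 51
(19, 17, 20) → sum 56
(17, 20, 15) → sum 52
(20, 15, 3) → sum 38
(15, 3, 5) → sum 23  < 32 ✓
(3, 5, 10) → sum 18  < 32 ✓
(5, 10, 10) → sum 25  < 32 ✓
(10, 10, 12) → sum 32
(10, 12, 10) → sum 32
(12, 10, 0) → sum 22  < 32 ✓
(10, 0, 7) → sum 17  < 32 ✓
(0, 7, 16) → sum 23  < 32 ✓
(7, 16, 8) → sum 31  < 32 ✓
(16, 8, 14) → sum 38
(8, 14, 14) → sum 36
(14, 14, 8) → sum 36
8 windows satisfy the condition.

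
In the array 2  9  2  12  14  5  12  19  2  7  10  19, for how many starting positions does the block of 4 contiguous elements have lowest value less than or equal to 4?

(2, 9, 2, 12) → min 2  ≤ 4 ✓
(9, 2, 12, 14) → min 2  ≤ 4 ✓
(2, 12, 14, 5) → min 2  ≤ 4 ✓
(12, 14, 5, 12) → min 5
(14, 5, 12, 19) → min 5
(5, 12, 19, 2) → min 2  ≤ 4 ✓
(12, 19, 2, 7) → min 2  ≤ 4 ✓
(19, 2, 7, 10) → min 2  ≤ 4 ✓
(2, 7, 10, 19) → min 2  ≤ 4 ✓
7 windows satisfy the condition.

7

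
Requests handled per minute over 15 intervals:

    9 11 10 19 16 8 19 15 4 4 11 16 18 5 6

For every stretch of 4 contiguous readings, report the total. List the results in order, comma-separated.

[9, 11, 10, 19] → sum 49
[11, 10, 19, 16] → sum 56
[10, 19, 16, 8] → sum 53
[19, 16, 8, 19] → sum 62
[16, 8, 19, 15] → sum 58
[8, 19, 15, 4] → sum 46
[19, 15, 4, 4] → sum 42
[15, 4, 4, 11] → sum 34
[4, 4, 11, 16] → sum 35
[4, 11, 16, 18] → sum 49
[11, 16, 18, 5] → sum 50
[16, 18, 5, 6] → sum 45

49, 56, 53, 62, 58, 46, 42, 34, 35, 49, 50, 45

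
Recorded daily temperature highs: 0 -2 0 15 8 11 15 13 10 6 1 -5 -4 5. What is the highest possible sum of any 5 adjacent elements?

62

(0, -2, 0, 15, 8) → sum 21
(-2, 0, 15, 8, 11) → sum 32
(0, 15, 8, 11, 15) → sum 49
(15, 8, 11, 15, 13) → sum 62
(8, 11, 15, 13, 10) → sum 57
(11, 15, 13, 10, 6) → sum 55
(15, 13, 10, 6, 1) → sum 45
(13, 10, 6, 1, -5) → sum 25
(10, 6, 1, -5, -4) → sum 8
(6, 1, -5, -4, 5) → sum 3
Highest of these is 62.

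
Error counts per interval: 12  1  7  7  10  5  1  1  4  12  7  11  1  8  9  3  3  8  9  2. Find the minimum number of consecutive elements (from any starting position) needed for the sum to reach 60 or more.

add 12: running sum 12 < 60
add 1: running sum 13 < 60
add 7: running sum 20 < 60
add 7: running sum 27 < 60
add 10: running sum 37 < 60
add 5: running sum 42 < 60
add 1: running sum 43 < 60
add 1: running sum 44 < 60
add 4: running sum 48 < 60
end 9: [12, 1, 7, 7, 10, 5, 1, 1, 4, 12] sum 60, len 10
end 10: [12, 1, 7, 7, 10, 5, 1, 1, 4, 12, 7] sum 67, len 11
end 11: [7, 7, 10, 5, 1, 1, 4, 12, 7, 11] sum 65, len 10
end 12: [7, 7, 10, 5, 1, 1, 4, 12, 7, 11, 1] sum 66, len 11
end 13: [10, 5, 1, 1, 4, 12, 7, 11, 1, 8] sum 60, len 10
end 14: [10, 5, 1, 1, 4, 12, 7, 11, 1, 8, 9] sum 69, len 11
end 15: [5, 1, 1, 4, 12, 7, 11, 1, 8, 9, 3] sum 62, len 11
end 16: [1, 1, 4, 12, 7, 11, 1, 8, 9, 3, 3] sum 60, len 11
end 17: [12, 7, 11, 1, 8, 9, 3, 3, 8] sum 62, len 9
end 18: [12, 7, 11, 1, 8, 9, 3, 3, 8, 9] sum 71, len 10
end 19: [7, 11, 1, 8, 9, 3, 3, 8, 9, 2] sum 61, len 10
Shortest qualifying length: 9.

9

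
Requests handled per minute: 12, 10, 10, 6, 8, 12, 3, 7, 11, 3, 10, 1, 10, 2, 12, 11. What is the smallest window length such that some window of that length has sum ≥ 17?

add 12: running sum 12 < 17
add 10: shortest ending here [12, 10] sum 22, len 2
add 10: shortest ending here [10, 10] sum 20, len 2
add 6: shortest ending here [10, 10, 6] sum 26, len 3
add 8: shortest ending here [10, 6, 8] sum 24, len 3
add 12: shortest ending here [8, 12] sum 20, len 2
add 3: shortest ending here [8, 12, 3] sum 23, len 3
add 7: shortest ending here [12, 3, 7] sum 22, len 3
add 11: shortest ending here [7, 11] sum 18, len 2
add 3: shortest ending here [7, 11, 3] sum 21, len 3
add 10: shortest ending here [11, 3, 10] sum 24, len 3
add 1: shortest ending here [11, 3, 10, 1] sum 25, len 4
add 10: shortest ending here [10, 1, 10] sum 21, len 3
add 2: shortest ending here [10, 1, 10, 2] sum 23, len 4
add 12: shortest ending here [10, 2, 12] sum 24, len 3
add 11: shortest ending here [12, 11] sum 23, len 2
Shortest qualifying length: 2.

2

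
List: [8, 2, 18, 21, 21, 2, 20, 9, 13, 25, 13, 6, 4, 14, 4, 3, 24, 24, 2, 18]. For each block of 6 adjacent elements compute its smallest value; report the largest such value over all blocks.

Each size-6 window and its min:
(8, 2, 18, 21, 21, 2) → min 2
(2, 18, 21, 21, 2, 20) → min 2
(18, 21, 21, 2, 20, 9) → min 2
(21, 21, 2, 20, 9, 13) → min 2
(21, 2, 20, 9, 13, 25) → min 2
(2, 20, 9, 13, 25, 13) → min 2
(20, 9, 13, 25, 13, 6) → min 6
(9, 13, 25, 13, 6, 4) → min 4
(13, 25, 13, 6, 4, 14) → min 4
(25, 13, 6, 4, 14, 4) → min 4
(13, 6, 4, 14, 4, 3) → min 3
(6, 4, 14, 4, 3, 24) → min 3
(4, 14, 4, 3, 24, 24) → min 3
(14, 4, 3, 24, 24, 2) → min 2
(4, 3, 24, 24, 2, 18) → min 2
Largest of these is 6.

6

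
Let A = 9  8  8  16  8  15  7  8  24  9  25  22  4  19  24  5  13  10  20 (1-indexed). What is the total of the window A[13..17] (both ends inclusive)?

65

Elements at indices 13..17: 4, 19, 24, 5, 13
sum(4, 19, 24, 5, 13) = 65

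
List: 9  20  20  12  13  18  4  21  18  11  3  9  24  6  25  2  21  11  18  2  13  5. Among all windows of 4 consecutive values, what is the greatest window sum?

9 20 20 12 → sum 61
20 20 12 13 → sum 65
20 12 13 18 → sum 63
12 13 18 4 → sum 47
13 18 4 21 → sum 56
18 4 21 18 → sum 61
4 21 18 11 → sum 54
21 18 11 3 → sum 53
18 11 3 9 → sum 41
11 3 9 24 → sum 47
3 9 24 6 → sum 42
9 24 6 25 → sum 64
24 6 25 2 → sum 57
6 25 2 21 → sum 54
25 2 21 11 → sum 59
2 21 11 18 → sum 52
21 11 18 2 → sum 52
11 18 2 13 → sum 44
18 2 13 5 → sum 38
Greatest of these is 65.

65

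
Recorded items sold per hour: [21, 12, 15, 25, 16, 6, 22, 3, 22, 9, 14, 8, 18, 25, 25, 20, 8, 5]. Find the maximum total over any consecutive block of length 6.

110

21 12 15 25 16 6 → sum 95
12 15 25 16 6 22 → sum 96
15 25 16 6 22 3 → sum 87
25 16 6 22 3 22 → sum 94
16 6 22 3 22 9 → sum 78
6 22 3 22 9 14 → sum 76
22 3 22 9 14 8 → sum 78
3 22 9 14 8 18 → sum 74
22 9 14 8 18 25 → sum 96
9 14 8 18 25 25 → sum 99
14 8 18 25 25 20 → sum 110
8 18 25 25 20 8 → sum 104
18 25 25 20 8 5 → sum 101
Maximum of these is 110.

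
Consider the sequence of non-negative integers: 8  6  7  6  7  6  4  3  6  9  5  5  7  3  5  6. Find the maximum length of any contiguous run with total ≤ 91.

15

→ 8: sum 8, len 1
→ 6: sum 14, len 2
→ 7: sum 21, len 3
→ 6: sum 27, len 4
→ 7: sum 34, len 5
→ 6: sum 40, len 6
→ 4: sum 44, len 7
→ 3: sum 47, len 8
→ 6: sum 53, len 9
→ 9: sum 62, len 10
→ 5: sum 67, len 11
→ 5: sum 72, len 12
→ 7: sum 79, len 13
→ 3: sum 82, len 14
→ 5: sum 87, len 15
→ 6 (dropped 8): sum 85, len 15
Longest length seen: 15.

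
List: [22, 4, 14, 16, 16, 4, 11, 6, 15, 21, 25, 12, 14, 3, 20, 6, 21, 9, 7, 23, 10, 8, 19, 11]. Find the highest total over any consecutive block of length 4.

73

[22, 4, 14, 16] → sum 56
[4, 14, 16, 16] → sum 50
[14, 16, 16, 4] → sum 50
[16, 16, 4, 11] → sum 47
[16, 4, 11, 6] → sum 37
[4, 11, 6, 15] → sum 36
[11, 6, 15, 21] → sum 53
[6, 15, 21, 25] → sum 67
[15, 21, 25, 12] → sum 73
[21, 25, 12, 14] → sum 72
[25, 12, 14, 3] → sum 54
[12, 14, 3, 20] → sum 49
[14, 3, 20, 6] → sum 43
[3, 20, 6, 21] → sum 50
[20, 6, 21, 9] → sum 56
[6, 21, 9, 7] → sum 43
[21, 9, 7, 23] → sum 60
[9, 7, 23, 10] → sum 49
[7, 23, 10, 8] → sum 48
[23, 10, 8, 19] → sum 60
[10, 8, 19, 11] → sum 48
Highest of these is 73.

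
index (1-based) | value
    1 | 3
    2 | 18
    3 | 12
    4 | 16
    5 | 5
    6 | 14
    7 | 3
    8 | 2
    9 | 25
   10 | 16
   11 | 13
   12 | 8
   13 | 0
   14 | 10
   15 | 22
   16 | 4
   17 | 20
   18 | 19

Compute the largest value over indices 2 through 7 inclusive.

18

Elements at indices 2..7: 18, 12, 16, 5, 14, 3
max(18, 12, 16, 5, 14, 3) = 18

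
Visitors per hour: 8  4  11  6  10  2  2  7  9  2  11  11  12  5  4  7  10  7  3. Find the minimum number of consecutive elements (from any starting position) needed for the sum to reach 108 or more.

15

add 8: running sum 8 < 108
add 4: running sum 12 < 108
add 11: running sum 23 < 108
add 6: running sum 29 < 108
add 10: running sum 39 < 108
add 2: running sum 41 < 108
add 2: running sum 43 < 108
add 7: running sum 50 < 108
add 9: running sum 59 < 108
add 2: running sum 61 < 108
add 11: running sum 72 < 108
add 11: running sum 83 < 108
add 12: running sum 95 < 108
add 5: running sum 100 < 108
add 4: running sum 104 < 108
add 7: shortest ending here [8, 4, 11, 6, 10, 2, 2, 7, 9, 2, 11, 11, 12, 5, 4, 7] sum 111, len 16
add 10: shortest ending here [11, 6, 10, 2, 2, 7, 9, 2, 11, 11, 12, 5, 4, 7, 10] sum 109, len 15
add 7: shortest ending here [11, 6, 10, 2, 2, 7, 9, 2, 11, 11, 12, 5, 4, 7, 10, 7] sum 116, len 16
add 3: shortest ending here [6, 10, 2, 2, 7, 9, 2, 11, 11, 12, 5, 4, 7, 10, 7, 3] sum 108, len 16
Shortest qualifying length: 15.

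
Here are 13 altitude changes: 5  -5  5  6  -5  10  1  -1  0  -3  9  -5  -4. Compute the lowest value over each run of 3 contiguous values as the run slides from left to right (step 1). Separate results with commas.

Sliding a size-3 window across the 13 values:
5 -5 5 → min -5
-5 5 6 → min -5
5 6 -5 → min -5
6 -5 10 → min -5
-5 10 1 → min -5
10 1 -1 → min -1
1 -1 0 → min -1
-1 0 -3 → min -3
0 -3 9 → min -3
-3 9 -5 → min -5
9 -5 -4 → min -5

-5, -5, -5, -5, -5, -1, -1, -3, -3, -5, -5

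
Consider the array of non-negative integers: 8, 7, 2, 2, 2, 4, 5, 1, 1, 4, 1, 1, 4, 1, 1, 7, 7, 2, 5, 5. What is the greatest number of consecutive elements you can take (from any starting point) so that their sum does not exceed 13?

7

add 8: [8] sum 8, len 1
add 7: [7] sum 7, len 1
add 2: [7, 2] sum 9, len 2
add 2: [7, 2, 2] sum 11, len 3
add 2: [7, 2, 2, 2] sum 13, len 4
add 4: [2, 2, 2, 4] sum 10, len 4
add 5: [2, 2, 4, 5] sum 13, len 4
add 1: [2, 4, 5, 1] sum 12, len 4
add 1: [2, 4, 5, 1, 1] sum 13, len 5
add 4: [5, 1, 1, 4] sum 11, len 4
add 1: [5, 1, 1, 4, 1] sum 12, len 5
add 1: [5, 1, 1, 4, 1, 1] sum 13, len 6
add 4: [1, 1, 4, 1, 1, 4] sum 12, len 6
add 1: [1, 1, 4, 1, 1, 4, 1] sum 13, len 7
add 1: [1, 4, 1, 1, 4, 1, 1] sum 13, len 7
add 7: [4, 1, 1, 7] sum 13, len 4
add 7: [7] sum 7, len 1
add 2: [7, 2] sum 9, len 2
add 5: [2, 5] sum 7, len 2
add 5: [2, 5, 5] sum 12, len 3
Longest length seen: 7.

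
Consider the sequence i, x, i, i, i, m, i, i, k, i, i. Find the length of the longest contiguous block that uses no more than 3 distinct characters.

Extend right; when distinct count exceeds 3, shrink from the left:
[i] 1 distinct, len 1
[i, x] 2 distinct, len 2
[i, x, i] 2 distinct, len 3
[i, x, i, i] 2 distinct, len 4
[i, x, i, i, i] 2 distinct, len 5
[i, x, i, i, i, m] 3 distinct, len 6
[i, x, i, i, i, m, i] 3 distinct, len 7
[i, x, i, i, i, m, i, i] 3 distinct, len 8
[i, i, i, m, i, i, k] 3 distinct, len 7
[i, i, i, m, i, i, k, i] 3 distinct, len 8
[i, i, i, m, i, i, k, i, i] 3 distinct, len 9
Longest length with ≤3 distinct: 9.

9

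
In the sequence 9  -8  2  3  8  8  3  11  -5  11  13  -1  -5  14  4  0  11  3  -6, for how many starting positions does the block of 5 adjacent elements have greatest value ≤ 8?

2

(9, -8, 2, 3, 8) → max 9
(-8, 2, 3, 8, 8) → max 8  ≤ 8 ✓
(2, 3, 8, 8, 3) → max 8  ≤ 8 ✓
(3, 8, 8, 3, 11) → max 11
(8, 8, 3, 11, -5) → max 11
(8, 3, 11, -5, 11) → max 11
(3, 11, -5, 11, 13) → max 13
(11, -5, 11, 13, -1) → max 13
(-5, 11, 13, -1, -5) → max 13
(11, 13, -1, -5, 14) → max 14
(13, -1, -5, 14, 4) → max 14
(-1, -5, 14, 4, 0) → max 14
(-5, 14, 4, 0, 11) → max 14
(14, 4, 0, 11, 3) → max 14
(4, 0, 11, 3, -6) → max 11
2 windows satisfy the condition.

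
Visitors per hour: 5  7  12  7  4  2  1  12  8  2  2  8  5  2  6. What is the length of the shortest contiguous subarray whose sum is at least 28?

Extend right; whenever the sum reaches 28, record the length and shrink from the left:
add 5: running sum 5 < 28
add 7: running sum 12 < 28
add 12: running sum 24 < 28
add 7: shortest ending here [5, 7, 12, 7] sum 31, len 4
add 4: shortest ending here [7, 12, 7, 4] sum 30, len 4
add 2: shortest ending here [7, 12, 7, 4, 2] sum 32, len 5
add 1: shortest ending here [7, 12, 7, 4, 2, 1] sum 33, len 6
add 12: shortest ending here [12, 7, 4, 2, 1, 12] sum 38, len 6
add 8: shortest ending here [7, 4, 2, 1, 12, 8] sum 34, len 6
add 2: shortest ending here [4, 2, 1, 12, 8, 2] sum 29, len 6
add 2: shortest ending here [4, 2, 1, 12, 8, 2, 2] sum 31, len 7
add 8: shortest ending here [12, 8, 2, 2, 8] sum 32, len 5
add 5: shortest ending here [12, 8, 2, 2, 8, 5] sum 37, len 6
add 2: shortest ending here [12, 8, 2, 2, 8, 5, 2] sum 39, len 7
add 6: shortest ending here [8, 2, 2, 8, 5, 2, 6] sum 33, len 7
Shortest qualifying length: 4.

4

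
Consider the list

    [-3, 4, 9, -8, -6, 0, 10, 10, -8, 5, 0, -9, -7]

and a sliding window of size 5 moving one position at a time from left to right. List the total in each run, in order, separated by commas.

[-3, 4, 9, -8, -6] → sum -4
[4, 9, -8, -6, 0] → sum -1
[9, -8, -6, 0, 10] → sum 5
[-8, -6, 0, 10, 10] → sum 6
[-6, 0, 10, 10, -8] → sum 6
[0, 10, 10, -8, 5] → sum 17
[10, 10, -8, 5, 0] → sum 17
[10, -8, 5, 0, -9] → sum -2
[-8, 5, 0, -9, -7] → sum -19

-4, -1, 5, 6, 6, 17, 17, -2, -19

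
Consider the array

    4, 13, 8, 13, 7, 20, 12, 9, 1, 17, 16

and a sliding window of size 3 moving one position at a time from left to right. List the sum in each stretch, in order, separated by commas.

25, 34, 28, 40, 39, 41, 22, 27, 34

[4, 13, 8] → sum 25
[13, 8, 13] → sum 34
[8, 13, 7] → sum 28
[13, 7, 20] → sum 40
[7, 20, 12] → sum 39
[20, 12, 9] → sum 41
[12, 9, 1] → sum 22
[9, 1, 17] → sum 27
[1, 17, 16] → sum 34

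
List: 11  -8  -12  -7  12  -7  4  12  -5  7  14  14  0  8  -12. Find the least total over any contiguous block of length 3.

-27

Each size-3 window and its sum:
[11, -8, -12] → sum -9
[-8, -12, -7] → sum -27
[-12, -7, 12] → sum -7
[-7, 12, -7] → sum -2
[12, -7, 4] → sum 9
[-7, 4, 12] → sum 9
[4, 12, -5] → sum 11
[12, -5, 7] → sum 14
[-5, 7, 14] → sum 16
[7, 14, 14] → sum 35
[14, 14, 0] → sum 28
[14, 0, 8] → sum 22
[0, 8, -12] → sum -4
Least of these is -27.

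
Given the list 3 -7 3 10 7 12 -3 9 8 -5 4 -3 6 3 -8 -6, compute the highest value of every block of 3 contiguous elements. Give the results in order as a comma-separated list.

3, 10, 10, 12, 12, 12, 9, 9, 8, 4, 6, 6, 6, 3

(3, -7, 3) → max 3
(-7, 3, 10) → max 10
(3, 10, 7) → max 10
(10, 7, 12) → max 12
(7, 12, -3) → max 12
(12, -3, 9) → max 12
(-3, 9, 8) → max 9
(9, 8, -5) → max 9
(8, -5, 4) → max 8
(-5, 4, -3) → max 4
(4, -3, 6) → max 6
(-3, 6, 3) → max 6
(6, 3, -8) → max 6
(3, -8, -6) → max 3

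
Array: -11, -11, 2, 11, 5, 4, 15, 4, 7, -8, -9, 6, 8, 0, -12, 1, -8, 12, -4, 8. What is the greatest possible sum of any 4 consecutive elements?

Window sums for each of the 17 positions:
(-11, -11, 2, 11) → sum -9
(-11, 2, 11, 5) → sum 7
(2, 11, 5, 4) → sum 22
(11, 5, 4, 15) → sum 35
(5, 4, 15, 4) → sum 28
(4, 15, 4, 7) → sum 30
(15, 4, 7, -8) → sum 18
(4, 7, -8, -9) → sum -6
(7, -8, -9, 6) → sum -4
(-8, -9, 6, 8) → sum -3
(-9, 6, 8, 0) → sum 5
(6, 8, 0, -12) → sum 2
(8, 0, -12, 1) → sum -3
(0, -12, 1, -8) → sum -19
(-12, 1, -8, 12) → sum -7
(1, -8, 12, -4) → sum 1
(-8, 12, -4, 8) → sum 8
Greatest of these is 35.

35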